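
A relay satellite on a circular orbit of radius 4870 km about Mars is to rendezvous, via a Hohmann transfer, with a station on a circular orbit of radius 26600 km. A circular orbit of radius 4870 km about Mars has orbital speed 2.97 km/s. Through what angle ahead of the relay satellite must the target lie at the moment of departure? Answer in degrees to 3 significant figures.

From the circular-orbit relation v² = μ/r at r = 4870 km: μ = v²r = (2.97)² × 4870 = 42957.8 km³/s².
Transfer-ellipse semi-major axis a_t = (r₁ + r₂)/2 = (4870 + 26600)/2 = 15735 km.
Transfer time t = π√(a_t³/μ) = 29920 s.
The target's mean motion on its circular orbit is ω₂ = √(μ/r₂³) = 4.777×10^-5 rad/s.
Angle swept by the target during transfer: ω₂·t = 1.4293 rad = 81.89°.
The relay satellite traverses 180° on the transfer ellipse, so the target must lead by 180° − 81.89° = 98.1°.

φ = 98.1°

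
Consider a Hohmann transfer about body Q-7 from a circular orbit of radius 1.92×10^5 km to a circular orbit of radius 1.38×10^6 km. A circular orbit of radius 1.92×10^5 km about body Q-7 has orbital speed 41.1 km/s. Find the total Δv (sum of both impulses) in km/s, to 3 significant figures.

Δv = 21.1 km/s

From the circular-orbit relation v² = μ/r at r = 1.92×10^5 km: μ = v²r = (41.1)² × 1.92×10^5 = 3.24328×10^8 km³/s².
Transfer-ellipse semi-major axis a_t = (r₁ + r₂)/2 = (1.920×10^5 + 1.380×10^6)/2 = 7.860×10^5 km.
At r₁ the circular-orbit speed is v₁ = √(μ/r₁) = 41.10 km/s.
On the transfer ellipse at r₁, v² = μ(2/r − 1/a) gives v_p = √[μ(2/r₁ − 1/a_t)] = 54.46 km/s.
First burn Δv₁ = |v_p − v₁| = 13.36 km/s.
At r₂, v₂ = √(μ/r₂) = 15.33 km/s.
Transfer-orbit speed at r₂: v_a = √[μ(2/r₂ − 1/a_t)] = 7.577 km/s.
Second burn Δv₂ = |v₂ − v_a| = 7.753 km/s.
Δv = Δv₁ + Δv₂ = 13.36 + 7.753 = 21.11 km/s.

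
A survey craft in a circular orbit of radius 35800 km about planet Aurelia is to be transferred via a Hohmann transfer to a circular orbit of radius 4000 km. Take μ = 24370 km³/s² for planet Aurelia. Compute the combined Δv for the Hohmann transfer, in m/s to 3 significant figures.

Semi-major axis of the transfer orbit: a_t = (35800 + 4000)/2 = 19900 km.
At r₁ the circular-orbit speed is v₁ = √(μ/r₁) = 0.82506 km/s.
Transfer-orbit speed at r₁ (v² = μ(2/r − 1/a)): v_a = √[μ(2/r₁ − 1/a_t)] = 0.36990 km/s.
First burn Δv₁ = |v_a − v₁| = 0.45516 km/s.
At r₂, v₂ = √(μ/r₂) = 2.46830 km/s.
Transfer-orbit speed at r₂: v_p = √[μ(2/r₂ − 1/a_t)] = 3.31065 km/s.
Second burn Δv₂ = |v₂ − v_p| = 0.84235 km/s.
Δv = Δv₁ + Δv₂ = 0.45516 + 0.84235 = 1.298 km/s.

Δv = 1300 m/s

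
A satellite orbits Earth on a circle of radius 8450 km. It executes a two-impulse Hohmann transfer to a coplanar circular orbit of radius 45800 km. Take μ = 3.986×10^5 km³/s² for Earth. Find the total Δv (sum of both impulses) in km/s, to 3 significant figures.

Δv = 3.36 km/s

The Hohmann ellipse has a_t = (r₁ + r₂)/2 = 27125 km.
Circular speed at r₁: v₁ = √(μ/r₁) = √(3.986×10^5/8450) = 6.8682 km/s.
Transfer-orbit speed at r₁ (vis-viva): v_p = √[μ(2/r₁ − 1/a_t)] = 8.9246 km/s.
First burn Δv₁ = |v_p − v₁| = 2.056 km/s.
Circular speed at r₂: v₂ = √(μ/r₂) = 2.95009 km/s.
Transfer-orbit speed at r₂: v_a = √[μ(2/r₂ − 1/a_t)] = 1.64657 km/s.
Second burn Δv₂ = |v₂ − v_a| = 1.304 km/s.
Total Δv = Δv₁ + Δv₂ = 3.360 km/s.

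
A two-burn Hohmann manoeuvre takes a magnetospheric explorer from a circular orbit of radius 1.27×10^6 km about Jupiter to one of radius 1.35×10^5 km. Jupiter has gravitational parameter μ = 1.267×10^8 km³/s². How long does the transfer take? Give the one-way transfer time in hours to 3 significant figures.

The Hohmann ellipse has a_t = (r₁ + r₂)/2 = 7.025×10^5 km.
Half the transfer-orbit period gives t = π√(a_t³/μ) = 1.643×10^5 s.
Converting: 1.643×10^5 s ÷ 3600 s/hour = 45.6 hours.

t = 45.6 hours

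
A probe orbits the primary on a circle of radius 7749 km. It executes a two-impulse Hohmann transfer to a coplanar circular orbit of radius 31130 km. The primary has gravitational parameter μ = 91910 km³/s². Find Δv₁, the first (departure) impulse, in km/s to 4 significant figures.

Δv₁ = 0.9142 km/s

Semi-major axis of the transfer orbit: a_t = (7749 + 31130)/2 = 19439.5 km.
On the circular orbit at r = 7749 km, v_c = √(μ/r) = 3.4440 km/s.
Transfer-orbit speed at the same r (vis-viva, a = a_t): v_t = √[μ(2/r − 1/a_t)] = 4.3582 km/s.
Δv₁ = |v_t − v_c| = |4.3582 − 3.4440| = 0.9142 km/s.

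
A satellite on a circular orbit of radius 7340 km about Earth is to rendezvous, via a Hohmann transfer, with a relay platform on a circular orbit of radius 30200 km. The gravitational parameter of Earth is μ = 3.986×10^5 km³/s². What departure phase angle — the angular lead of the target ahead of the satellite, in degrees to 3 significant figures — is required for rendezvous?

The Hohmann ellipse has a_t = (r₁ + r₂)/2 = 18770 km.
The half-period of the transfer ellipse is t = π√(a_t³/μ) = 12796.1 s.
Target angular speed ω₂ = √(μ/r₂³) = 1.20298×10^-4 rad/s.
Angle swept by the target during transfer: ω₂·t = 1.5393 rad = 88.20°.
Arrival is 180° from departure on the ellipse, so φ = 180° − 88.20° = 91.8°.

φ = 91.8°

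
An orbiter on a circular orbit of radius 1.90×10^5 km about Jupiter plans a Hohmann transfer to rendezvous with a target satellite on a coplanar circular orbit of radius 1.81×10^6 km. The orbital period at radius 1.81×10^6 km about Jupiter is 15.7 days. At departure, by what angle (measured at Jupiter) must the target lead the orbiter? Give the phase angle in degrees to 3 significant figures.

From Kepler's third law T² = 4π²r³/μ at r = 1.81×10^6 km, T = 15.7 days = 15.7 × 86400 s = 1.35648×10^6 s: μ = 4π²r³/T² = 1.27224×10^8 km³/s².
Transfer-ellipse semi-major axis a_t = (r₁ + r₂)/2 = (1.900×10^5 + 1.810×10^6)/2 = 1.000×10^6 km.
The half-period of the transfer ellipse is t = π√(a_t³/μ) = 2.78526×10^5 s.
The target's mean motion on its circular orbit is ω₂ = √(μ/r₂³) = 4.63198×10^-6 rad/s.
Angle swept by the target during transfer: ω₂·t = 1.2901 rad = 73.92°.
The orbiter traverses 180° on the transfer ellipse, so the target must lead by 180° − 73.92° = 106°.

φ = 106°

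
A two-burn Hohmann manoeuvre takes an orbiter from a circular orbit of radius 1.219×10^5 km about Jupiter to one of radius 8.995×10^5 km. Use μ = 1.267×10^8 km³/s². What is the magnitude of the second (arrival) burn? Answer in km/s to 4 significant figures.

Semi-major axis of the transfer orbit: a_t = (1.219×10^5 + 8.995×10^5)/2 = 5.107×10^5 km.
On the circular orbit at r = 8.995×10^5 km, v_c = √(μ/r) = 11.868 km/s.
Transfer-orbit speed at the same r (vis-viva, a = a_t): v_t = √[μ(2/r − 1/a_t)] = 5.7984 km/s.
Δv₂ = |v_t − v_c| = |5.7984 − 11.868| = 6.070 km/s.

Δv₂ = 6.070 km/s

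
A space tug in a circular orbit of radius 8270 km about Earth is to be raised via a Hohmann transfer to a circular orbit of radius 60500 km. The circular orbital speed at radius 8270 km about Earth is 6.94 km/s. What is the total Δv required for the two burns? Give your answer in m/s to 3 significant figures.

From the circular-orbit relation v² = μ/r at r = 8270 km: μ = v²r = (6.94)² × 8270 = 3.98313×10^5 km³/s².
Transfer-ellipse semi-major axis a_t = (r₁ + r₂)/2 = (8270 + 60500)/2 = 34385 km.
Circular speed at r₁: v₁ = √(μ/r₁) = √(3.98313×10^5/8270) = 6.9400 km/s.
On the transfer ellipse at r₁, vis-viva equation gives v_p = √[μ(2/r₁ − 1/a_t)] = 9.2056 km/s.
First burn Δv₁ = |v_p − v₁| = 2.2656 km/s.
Circular speed at r₂: v₂ = √(μ/r₂) = 2.5659 km/s.
Transfer-orbit speed at r₂: v_a = √[μ(2/r₂ − 1/a_t)] = 1.2584 km/s.
Second burn Δv₂ = |v₂ − v_a| = 1.3075 km/s.
Total Δv = Δv₁ + Δv₂ = 3.573 km/s.

Δv = 3570 m/s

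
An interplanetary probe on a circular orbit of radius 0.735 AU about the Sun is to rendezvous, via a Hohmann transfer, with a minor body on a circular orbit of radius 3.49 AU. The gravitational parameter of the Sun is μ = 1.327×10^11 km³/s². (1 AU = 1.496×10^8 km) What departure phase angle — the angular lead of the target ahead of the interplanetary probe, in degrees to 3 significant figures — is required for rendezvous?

In km: r₁ = 0.735 × 1.496×10^8 = 1.09956×10^8 km; r₂ = 3.49 × 1.496×10^8 = 5.22104×10^8 km.
Transfer-ellipse semi-major axis a_t = (r₁ + r₂)/2 = (1.09956×10^8 + 5.22104×10^8)/2 = 3.1603×10^8 km.
Transfer time t = π√(a_t³/μ) = 4.8451×10^7 s.
The target's mean motion on its circular orbit is ω₂ = √(μ/r₂³) = 3.0535×10^-8 rad/s.
Angle swept by the target during transfer: ω₂·t = 1.4795 rad = 84.77°.
Arrival is 180° from departure on the ellipse, so φ = 180° − 84.77° = 95.2°.

φ = 95.2°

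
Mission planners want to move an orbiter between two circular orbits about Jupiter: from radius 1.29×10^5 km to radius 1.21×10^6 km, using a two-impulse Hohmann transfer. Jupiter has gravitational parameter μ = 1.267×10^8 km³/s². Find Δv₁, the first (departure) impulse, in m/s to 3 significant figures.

Semi-major axis of the transfer orbit: a_t = (1.290×10^5 + 1.210×10^6)/2 = 6.695×10^5 km.
On the circular orbit at r = 1.290×10^5 km, v_c = √(μ/r) = 31.34 km/s.
Vis-viva on the transfer ellipse at r = 1.290×10^5 km gives v_t = √[μ(2/r − 1/a_t)] = 42.13 km/s.
Δv₁ = |v_t − v_c| = |42.13 − 31.34| = 10.79 km/s.

Δv₁ = 10800 m/s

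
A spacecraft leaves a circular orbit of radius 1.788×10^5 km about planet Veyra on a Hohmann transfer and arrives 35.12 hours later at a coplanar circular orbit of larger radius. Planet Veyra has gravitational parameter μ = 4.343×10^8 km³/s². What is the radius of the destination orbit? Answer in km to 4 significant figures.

Transfer time t = 35.12 hours = 1.26432×10^5 s, and t = π√(a_t³/μ).
So a_t = (μ t²/π²)^(1/3) = (4.343×10^8 × (1.26432×10^5)² / π²)^(1/3) = 8.8934×10^5 km.
Since a_t = (r₁ + r₂)/2, r₂ = 2a_t − r₁ = 2×8.8934×10^5 − 1.788×10^5 = 1.59988×10^6 km.

r₂ = 1.600×10^6 km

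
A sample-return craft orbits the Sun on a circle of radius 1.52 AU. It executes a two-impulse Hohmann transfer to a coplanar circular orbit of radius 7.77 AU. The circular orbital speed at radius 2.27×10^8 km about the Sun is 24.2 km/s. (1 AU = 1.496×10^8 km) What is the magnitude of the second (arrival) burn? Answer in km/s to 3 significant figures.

From the circular-orbit relation v² = μ/r at r = 2.27×10^8 km: μ = v²r = (24.2)² × 2.27×10^8 = 1.32940×10^11 km³/s².
In km: r₁ = 1.52 × 1.496×10^8 = 2.27392×10^8 km; r₂ = 7.77 × 1.496×10^8 = 1.162392×10^9 km.
Semi-major axis of the transfer orbit: a_t = (2.27392×10^8 + 1.162392×10^9)/2 = 6.94892×10^8 km.
On the circular orbit at r = 1.162392×10^9 km, v_c = √(μ/r) = 10.6943 km/s.
Vis-viva on the transfer ellipse at r = 1.162392×10^9 km gives v_t = √[μ(2/r − 1/a_t)] = 6.11760 km/s.
Δv₂ = |v_t − v_c| = |6.11760 − 10.6943| = 4.577 km/s.

Δv₂ = 4.58 km/s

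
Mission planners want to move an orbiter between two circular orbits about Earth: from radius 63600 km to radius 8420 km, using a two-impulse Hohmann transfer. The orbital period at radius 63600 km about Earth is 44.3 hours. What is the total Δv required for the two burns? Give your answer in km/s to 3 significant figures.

From Kepler's third law T² = 4π²r³/μ at r = 63600 km, T = 44.3 hours = 44.3 × 3600 s = 1.5948×10^5 s: μ = 4π²r³/T² = 3.99318×10^5 km³/s².
Semi-major axis of the transfer orbit: a_t = (63600 + 8420)/2 = 36010 km.
Circular speed at r₁: v₁ = √(μ/r₁) = √(3.99318×10^5/63600) = 2.506 km/s.
On the transfer ellipse at r₁, vis-viva equation gives v_a = √[μ(2/r₁ − 1/a_t)] = 1.212 km/s.
First burn Δv₁ = |v_a − v₁| = 1.294 km/s.
At r₂, v₂ = √(μ/r₂) = 6.88657 km/s.
Transfer-orbit speed at r₂: v_p = √[μ(2/r₂ − 1/a_t)] = 9.15209 km/s.
Second burn Δv₂ = |v₂ − v_p| = 2.266 km/s.
Δv = Δv₁ + Δv₂ = 1.294 + 2.266 = 3.560 km/s.

Δv = 3.56 km/s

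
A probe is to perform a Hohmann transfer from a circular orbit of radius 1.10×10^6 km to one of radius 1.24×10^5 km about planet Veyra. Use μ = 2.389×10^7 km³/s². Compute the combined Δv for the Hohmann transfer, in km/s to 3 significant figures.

The Hohmann ellipse has a_t = (r₁ + r₂)/2 = 6.120×10^5 km.
At r₁ the circular-orbit speed is v₁ = √(μ/r₁) = 4.6603 km/s.
On the transfer ellipse at r₁, vis-viva equation gives v_a = √[μ(2/r₁ − 1/a_t)] = 2.0977 km/s.
First burn Δv₁ = |v_a − v₁| = 2.5626 km/s.
Circular speed at r₂: v₂ = √(μ/r₂) = 13.88025 km/s.
Transfer-orbit speed at r₂: v_p = √[μ(2/r₂ − 1/a_t)] = 18.60878 km/s.
Second burn Δv₂ = |v₂ − v_p| = 4.7285 km/s.
Total Δv = Δv₁ + Δv₂ = 7.291 km/s.

Δv = 7.29 km/s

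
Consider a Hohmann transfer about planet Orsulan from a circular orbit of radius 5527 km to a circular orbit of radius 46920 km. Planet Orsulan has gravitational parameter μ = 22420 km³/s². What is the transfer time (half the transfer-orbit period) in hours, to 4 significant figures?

t = 24.75 hours

The Hohmann ellipse has a_t = (r₁ + r₂)/2 = 26223.5 km.
Transfer time t = π√(a_t³/μ) = π√((26223.5)³ / 22420) = 89100 s.
Converting: 89100 s ÷ 3600 s/hour = 24.75 hours.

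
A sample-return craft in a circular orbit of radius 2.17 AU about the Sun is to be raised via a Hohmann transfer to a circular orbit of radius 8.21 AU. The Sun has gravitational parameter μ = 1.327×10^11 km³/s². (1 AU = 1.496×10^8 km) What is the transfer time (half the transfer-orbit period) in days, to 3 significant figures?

In km: r₁ = 2.17 × 1.496×10^8 = 3.24632×10^8 km; r₂ = 8.21 × 1.496×10^8 = 1.228216×10^9 km.
Transfer-ellipse semi-major axis a_t = (r₁ + r₂)/2 = (3.24632×10^8 + 1.228216×10^9)/2 = 7.76424×10^8 km.
Transfer time t = π√(a_t³/μ) = π√((7.76424×10^8)³ / 1.327×10^11) = 1.866×10^8 s.
Converting: 1.866×10^8 s ÷ 86400 s/day = 2160 days.

t = 2160 days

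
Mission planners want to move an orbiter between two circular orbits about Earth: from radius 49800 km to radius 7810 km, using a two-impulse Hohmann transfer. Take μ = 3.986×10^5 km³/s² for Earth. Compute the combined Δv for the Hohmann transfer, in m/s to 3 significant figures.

Δv = 3610 m/s

Semi-major axis of the transfer orbit: a_t = (49800 + 7810)/2 = 28805 km.
At r₁ the circular-orbit speed is v₁ = √(μ/r₁) = 2.829 km/s.
On the transfer ellipse at r₁, vis-viva gives v_a = √[μ(2/r₁ − 1/a_t)] = 1.473 km/s.
First burn Δv₁ = |v_a − v₁| = 1.356 km/s.
At r₂, v₂ = √(μ/r₂) = 7.144 km/s.
Transfer-orbit speed at r₂: v_p = √[μ(2/r₂ − 1/a_t)] = 9.393 km/s.
Second burn Δv₂ = |v₂ − v_p| = 2.249 km/s.
Δv = Δv₁ + Δv₂ = 1.356 + 2.249 = 3.605 km/s.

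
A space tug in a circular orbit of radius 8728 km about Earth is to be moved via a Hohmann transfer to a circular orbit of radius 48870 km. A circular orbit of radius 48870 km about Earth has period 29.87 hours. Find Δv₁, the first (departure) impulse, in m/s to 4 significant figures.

From Kepler's third law T² = 4π²r³/μ at r = 48870 km, T = 29.87 hours = 29.87 × 3600 s = 1.07532×10^5 s: μ = 4π²r³/T² = 3.98484×10^5 km³/s².
The Hohmann ellipse has a_t = (r₁ + r₂)/2 = 28799 km.
On the circular orbit at r = 8728 km, v_c = √(μ/r) = 6.757 km/s.
Transfer-orbit speed at the same r (vis-viva, a = a_t): v_t = √[μ(2/r − 1/a_t)] = 8.802 km/s.
Δv₁ = |v_t − v_c| = |8.802 − 6.757| = 2.045 km/s.

Δv₁ = 2045 m/s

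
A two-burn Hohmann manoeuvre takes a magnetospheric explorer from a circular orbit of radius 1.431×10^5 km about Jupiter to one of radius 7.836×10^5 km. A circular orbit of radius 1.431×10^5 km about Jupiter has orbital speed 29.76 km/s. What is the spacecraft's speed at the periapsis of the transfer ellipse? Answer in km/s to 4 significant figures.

v = 38.70 km/s

From the circular-orbit relation v² = μ/r at r = 1.431×10^5 km: μ = v²r = (29.76)² × 1.431×10^5 = 1.26738×10^8 km³/s².
Transfer-ellipse semi-major axis a_t = (r₁ + r₂)/2 = (1.431×10^5 + 7.836×10^5)/2 = 4.6335×10^5 km.
The periapsis of the transfer ellipse is at r = 1.431×10^5 km.
Vis-viva: v = √[μ(2/r − 1/a_t)] = √[1.26738×10^8 × (2/1.431×10^5 − 1/4.6335×10^5)] = 38.70 km/s.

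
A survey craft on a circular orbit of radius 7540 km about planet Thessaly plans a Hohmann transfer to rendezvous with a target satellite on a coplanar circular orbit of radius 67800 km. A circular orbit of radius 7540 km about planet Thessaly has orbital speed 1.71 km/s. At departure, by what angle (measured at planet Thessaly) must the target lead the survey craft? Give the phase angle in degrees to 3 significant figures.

From the circular-orbit relation v² = μ/r at r = 7540 km: μ = v²r = (1.71)² × 7540 = 22047.7 km³/s².
Transfer-ellipse semi-major axis a_t = (r₁ + r₂)/2 = (7540 + 67800)/2 = 37670 km.
Transfer time t = π√(a_t³/μ) = 1.5469×10^5 s.
Target angular speed ω₂ = √(μ/r₂³) = 8.4108×10^-6 rad/s.
Angle swept by the target during transfer: ω₂·t = 1.3011 rad = 74.55°.
Arrival is 180° from departure on the ellipse, so φ = 180° − 74.55° = 105°.

φ = 105°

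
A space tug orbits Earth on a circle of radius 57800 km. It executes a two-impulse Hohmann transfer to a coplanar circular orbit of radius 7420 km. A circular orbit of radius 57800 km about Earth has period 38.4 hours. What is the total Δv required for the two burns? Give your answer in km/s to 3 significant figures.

Δv = 3.80 km/s

From Kepler's third law T² = 4π²r³/μ at r = 57800 km, T = 38.4 hours = 38.4 × 3600 s = 1.3824×10^5 s: μ = 4π²r³/T² = 3.98911×10^5 km³/s².
The Hohmann ellipse has a_t = (r₁ + r₂)/2 = 32610 km.
At r₁ the circular-orbit speed is v₁ = √(μ/r₁) = 2.627 km/s.
Transfer-orbit speed at r₁ (vis-viva): v_a = √[μ(2/r₁ − 1/a_t)] = 1.253 km/s.
First burn Δv₁ = |v_a − v₁| = 1.374 km/s.
Circular speed at r₂: v₂ = √(μ/r₂) = 7.33223 km/s.
Transfer-orbit speed at r₂: v_p = √[μ(2/r₂ − 1/a_t)] = 9.76168 km/s.
Second burn Δv₂ = |v₂ − v_p| = 2.429 km/s.
Total Δv = Δv₁ + Δv₂ = 3.803 km/s.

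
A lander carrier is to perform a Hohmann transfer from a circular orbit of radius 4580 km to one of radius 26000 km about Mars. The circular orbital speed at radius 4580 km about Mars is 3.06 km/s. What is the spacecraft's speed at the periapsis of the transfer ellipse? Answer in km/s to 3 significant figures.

v = 3.99 km/s

From the circular-orbit relation v² = μ/r at r = 4580 km: μ = v²r = (3.06)² × 4580 = 42885.3 km³/s².
Transfer-ellipse semi-major axis a_t = (r₁ + r₂)/2 = (4580 + 26000)/2 = 15290 km.
At periapsis, r = 4580 km.
Applying v² = μ(2/r − 1/a_t): v = 3.990 km/s.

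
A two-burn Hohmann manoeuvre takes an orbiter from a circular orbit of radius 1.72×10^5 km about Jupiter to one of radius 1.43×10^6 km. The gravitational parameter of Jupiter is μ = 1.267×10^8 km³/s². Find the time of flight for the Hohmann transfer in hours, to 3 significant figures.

t = 55.6 hours

The Hohmann ellipse has a_t = (r₁ + r₂)/2 = 8.010×10^5 km.
By Kepler's third law the transfer-orbit period is T = 2π√(a_t³/μ), so t = T/2 = 2.001×10^5 s.
Converting: 2.001×10^5 s ÷ 3600 s/hour = 55.6 hours.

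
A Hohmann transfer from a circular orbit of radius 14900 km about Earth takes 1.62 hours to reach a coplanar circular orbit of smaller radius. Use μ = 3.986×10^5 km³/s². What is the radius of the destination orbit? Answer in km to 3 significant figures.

r₂ = 7330 km

Transfer time t = 1.62 hours = 5832 s, and t = π√(a_t³/μ).
So a_t = (μ t²/π²)^(1/3) = (3.986×10^5 × (5832)² / π²)^(1/3) = 11116 km.
Since a_t = (r₁ + r₂)/2, r₂ = 2a_t − r₁ = 2×11116 − 14900 = 7332 km.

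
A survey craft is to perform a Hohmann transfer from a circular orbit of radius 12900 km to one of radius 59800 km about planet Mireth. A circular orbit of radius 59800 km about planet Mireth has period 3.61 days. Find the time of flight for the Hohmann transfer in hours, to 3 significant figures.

t = 20.5 hours

From Kepler's third law T² = 4π²r³/μ at r = 59800 km, T = 3.61 days = 3.61 × 86400 s = 3.11904×10^5 s: μ = 4π²r³/T² = 86780.4 km³/s².
Transfer-ellipse semi-major axis a_t = (r₁ + r₂)/2 = (12900 + 59800)/2 = 36350 km.
Half the transfer-orbit period gives t = π√(a_t³/μ) = 73910 s.
Converting: 73910 s ÷ 3600 s/hour = 20.5 hours.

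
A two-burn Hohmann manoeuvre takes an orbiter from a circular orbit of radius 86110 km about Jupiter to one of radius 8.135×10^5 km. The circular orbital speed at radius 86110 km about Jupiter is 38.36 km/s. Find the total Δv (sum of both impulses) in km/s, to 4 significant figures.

From the circular-orbit relation v² = μ/r at r = 86110 km: μ = v²r = (38.36)² × 86110 = 1.26710×10^8 km³/s².
Semi-major axis of the transfer orbit: a_t = (86110 + 8.135×10^5)/2 = 4.49805×10^5 km.
At r₁ the circular-orbit speed is v₁ = √(μ/r₁) = 38.36 km/s.
On the transfer ellipse at r₁, vis-viva gives v_p = √[μ(2/r₁ − 1/a_t)] = 51.59 km/s.
First burn Δv₁ = |v_p − v₁| = 13.23 km/s.
At r₂, v₂ = √(μ/r₂) = 12.4803 km/s.
Transfer-orbit speed at r₂: v_a = √[μ(2/r₂ − 1/a_t)] = 5.46061 km/s.
Second burn Δv₂ = |v₂ − v_a| = 7.020 km/s.
Total Δv = Δv₁ + Δv₂ = 20.25 km/s.

Δv = 20.25 km/s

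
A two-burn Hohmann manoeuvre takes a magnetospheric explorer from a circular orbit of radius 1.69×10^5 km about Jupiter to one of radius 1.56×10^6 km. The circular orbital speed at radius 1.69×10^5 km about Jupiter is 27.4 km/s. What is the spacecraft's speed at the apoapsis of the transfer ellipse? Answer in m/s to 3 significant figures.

v = 3990 m/s

From the circular-orbit relation v² = μ/r at r = 1.69×10^5 km: μ = v²r = (27.4)² × 1.69×10^5 = 1.26878×10^8 km³/s².
Semi-major axis of the transfer orbit: a_t = (1.690×10^5 + 1.560×10^6)/2 = 8.645×10^5 km.
The apoapsis of the transfer ellipse is at r = 1.560×10^6 km.
From the vis-viva equation, v = √[μ(2/r − 1/a_t)] = 3.987 km/s.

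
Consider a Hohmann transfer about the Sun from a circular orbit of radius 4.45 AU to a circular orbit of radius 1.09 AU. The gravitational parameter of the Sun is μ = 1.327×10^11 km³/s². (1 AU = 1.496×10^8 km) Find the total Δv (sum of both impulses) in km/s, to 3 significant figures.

Δv = 12.9 km/s

In km: r₁ = 4.45 × 1.496×10^8 = 6.6572×10^8 km; r₂ = 1.09 × 1.496×10^8 = 1.63064×10^8 km.
Transfer-ellipse semi-major axis a_t = (r₁ + r₂)/2 = (6.6572×10^8 + 1.63064×10^8)/2 = 4.14392×10^8 km.
At r₁ the circular-orbit speed is v₁ = √(μ/r₁) = 14.1185 km/s.
Transfer-orbit speed at r₁ (vis-viva): v_a = √[μ(2/r₁ − 1/a_t)] = 8.85652 km/s.
First burn Δv₁ = |v_a − v₁| = 5.262 km/s.
At r₂, v₂ = √(μ/r₂) = 28.53 km/s.
Transfer-orbit speed at r₂: v_p = √[μ(2/r₂ − 1/a_t)] = 36.16 km/s.
Second burn Δv₂ = |v₂ − v_p| = 7.630 km/s.
Δv = Δv₁ + Δv₂ = 5.262 + 7.630 = 12.89 km/s.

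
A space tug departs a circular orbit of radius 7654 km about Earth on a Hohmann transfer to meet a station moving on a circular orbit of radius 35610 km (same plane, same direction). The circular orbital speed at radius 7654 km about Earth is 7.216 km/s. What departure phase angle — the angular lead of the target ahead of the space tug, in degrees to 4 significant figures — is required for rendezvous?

From the circular-orbit relation v² = μ/r at r = 7654 km: μ = v²r = (7.216)² × 7654 = 3.98549×10^5 km³/s².
Transfer-ellipse semi-major axis a_t = (r₁ + r₂)/2 = (7654 + 35610)/2 = 21632 km.
Transfer time t = π√(a_t³/μ) = 15832.7 s.
Target angular speed ω₂ = √(μ/r₂³) = 9.39470×10^-5 rad/s.
Angle swept by the target during transfer: ω₂·t = 1.4874 rad = 85.22°.
The space tug traverses 180° on the transfer ellipse, so the target must lead by 180° − 85.22° = 94.78°.

φ = 94.78°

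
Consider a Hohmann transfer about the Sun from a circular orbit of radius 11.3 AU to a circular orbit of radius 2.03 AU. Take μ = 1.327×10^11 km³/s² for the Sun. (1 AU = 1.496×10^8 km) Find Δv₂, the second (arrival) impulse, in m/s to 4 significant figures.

In km: r₁ = 11.3 × 1.496×10^8 = 1.69048×10^9 km; r₂ = 2.03 × 1.496×10^8 = 3.03688×10^8 km.
Semi-major axis of the transfer orbit: a_t = (1.69048×10^9 + 3.03688×10^8)/2 = 9.97084×10^8 km.
Circular speed at r = 3.03688×10^8 km: v_c = √(μ/r) = 20.9036 km/s.
Vis-viva on the transfer ellipse at r = 3.03688×10^8 km gives v_t = √[μ(2/r − 1/a_t)] = 27.2183 km/s.
Δv₂ = |v_t − v_c| = |27.2183 − 20.9036| = 6.315 km/s.

Δv₂ = 6315 m/s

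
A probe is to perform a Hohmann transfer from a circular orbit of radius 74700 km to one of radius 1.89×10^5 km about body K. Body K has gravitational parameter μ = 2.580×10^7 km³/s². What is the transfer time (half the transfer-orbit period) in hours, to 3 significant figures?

t = 8.23 hours

Transfer-ellipse semi-major axis a_t = (r₁ + r₂)/2 = (74700 + 1.890×10^5)/2 = 1.3185×10^5 km.
By Kepler's third law the transfer-orbit period is T = 2π√(a_t³/μ), so t = T/2 = 29611 s.
Converting: 29611 s ÷ 3600 s/hour = 8.23 hours.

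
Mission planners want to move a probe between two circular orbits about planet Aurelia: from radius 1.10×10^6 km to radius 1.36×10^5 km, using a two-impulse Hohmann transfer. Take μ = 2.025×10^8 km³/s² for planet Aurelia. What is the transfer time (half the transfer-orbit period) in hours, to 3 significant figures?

t = 29.8 hours

The Hohmann ellipse has a_t = (r₁ + r₂)/2 = 6.180×10^5 km.
Half the transfer-orbit period gives t = π√(a_t³/μ) = 1.073×10^5 s.
Converting: 1.073×10^5 s ÷ 3600 s/hour = 29.8 hours.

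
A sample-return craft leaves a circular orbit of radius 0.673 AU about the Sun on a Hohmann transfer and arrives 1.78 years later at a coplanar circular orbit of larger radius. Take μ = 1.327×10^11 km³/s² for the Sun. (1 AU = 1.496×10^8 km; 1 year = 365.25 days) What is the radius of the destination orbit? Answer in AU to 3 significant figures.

In km: r₁ = 0.673 × 1.496×10^8 = 1.006808×10^8 km.
Transfer time t = 1.78 years × 365.25 × 86400 s = 5.6172528×10^7 s, and t = π√(a_t³/μ).
So a_t = (μ t²/π²)^(1/3) = (1.327×10^11 × (5.6172528×10^7)² / π²)^(1/3) = 3.4877×10^8 km.
Since a_t = (r₁ + r₂)/2, r₂ = 2a_t − r₁ = 2×3.4877×10^8 − 1.006808×10^8 = 5.968592×10^8 km.
In AU: r₂ = 5.968592×10^8 / 1.496×10^8 = 3.99 AU.

r₂ = 3.99 AU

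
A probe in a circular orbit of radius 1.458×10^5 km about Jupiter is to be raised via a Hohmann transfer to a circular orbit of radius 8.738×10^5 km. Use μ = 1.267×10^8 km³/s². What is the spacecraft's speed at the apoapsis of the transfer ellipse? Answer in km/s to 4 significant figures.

Semi-major axis of the transfer orbit: a_t = (1.458×10^5 + 8.738×10^5)/2 = 5.098×10^5 km.
At apoapsis, r = 8.738×10^5 km.
From the vis-viva equation, v = √[μ(2/r − 1/a_t)] = 6.440 km/s.

v = 6.440 km/s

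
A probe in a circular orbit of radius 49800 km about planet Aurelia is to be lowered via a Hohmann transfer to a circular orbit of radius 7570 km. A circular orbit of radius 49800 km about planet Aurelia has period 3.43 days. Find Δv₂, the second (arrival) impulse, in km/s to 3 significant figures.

From Kepler's third law T² = 4π²r³/μ at r = 49800 km, T = 3.43 days = 3.43 × 86400 s = 2.96352×10^5 s: μ = 4π²r³/T² = 55517.8 km³/s².
Semi-major axis of the transfer orbit: a_t = (49800 + 7570)/2 = 28685 km.
Circular speed at r = 7570 km: v_c = √(μ/r) = 2.70812 km/s.
Transfer-orbit speed at the same r (vis-viva, a = a_t): v_t = √[μ(2/r − 1/a_t)] = 3.56825 km/s.
Δv₂ = |v_t − v_c| = |3.56825 − 2.70812| = 0.8601 km/s.

Δv₂ = 0.860 km/s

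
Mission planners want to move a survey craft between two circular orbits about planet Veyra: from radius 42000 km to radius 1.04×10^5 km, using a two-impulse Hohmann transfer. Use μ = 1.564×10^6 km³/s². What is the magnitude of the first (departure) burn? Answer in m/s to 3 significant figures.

Δv₁ = 1180 m/s

Semi-major axis of the transfer orbit: a_t = (42000 + 1.040×10^5)/2 = 73000 km.
Circular speed at r = 42000 km: v_c = √(μ/r) = 6.1023 km/s.
Transfer-orbit speed at the same r (vis-viva, a = a_t): v_t = √[μ(2/r − 1/a_t)] = 7.2836 km/s.
Δv₁ = |v_t − v_c| = |7.2836 − 6.1023| = 1.181 km/s.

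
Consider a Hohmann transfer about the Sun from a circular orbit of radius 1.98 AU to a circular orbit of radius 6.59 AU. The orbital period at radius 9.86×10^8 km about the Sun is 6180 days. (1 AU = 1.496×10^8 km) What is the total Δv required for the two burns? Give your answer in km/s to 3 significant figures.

Δv = 8.80 km/s

From Kepler's third law T² = 4π²r³/μ at r = 9.86×10^8 km, T = 6180 days = 6180 × 86400 s = 5.33952×10^8 s: μ = 4π²r³/T² = 1.32735×10^11 km³/s².
In km: r₁ = 1.98 × 1.496×10^8 = 2.96208×10^8 km; r₂ = 6.59 × 1.496×10^8 = 9.85864×10^8 km.
The Hohmann ellipse has a_t = (r₁ + r₂)/2 = 6.41036×10^8 km.
Circular speed at r₁: v₁ = √(μ/r₁) = √(1.32735×10^11/2.96208×10^8) = 21.169 km/s.
Transfer-orbit speed at r₁ (vis-viva): v_p = √[μ(2/r₁ − 1/a_t)] = 26.252 km/s.
First burn Δv₁ = |v_p − v₁| = 5.083 km/s.
Circular speed at r₂: v₂ = √(μ/r₂) = 11.6034 km/s.
Transfer-orbit speed at r₂: v_a = √[μ(2/r₂ − 1/a_t)] = 7.88754 km/s.
Second burn Δv₂ = |v₂ − v_a| = 3.716 km/s.
Total Δv = Δv₁ + Δv₂ = 8.799 km/s.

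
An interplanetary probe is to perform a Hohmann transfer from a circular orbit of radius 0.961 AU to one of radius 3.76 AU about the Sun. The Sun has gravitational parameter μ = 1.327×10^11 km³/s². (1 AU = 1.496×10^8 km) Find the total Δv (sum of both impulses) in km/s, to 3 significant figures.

In km: r₁ = 0.961 × 1.496×10^8 = 1.437656×10^8 km; r₂ = 3.76 × 1.496×10^8 = 5.62496×10^8 km.
Semi-major axis of the transfer orbit: a_t = (1.437656×10^8 + 5.62496×10^8)/2 = 3.531308×10^8 km.
Circular speed at r₁: v₁ = √(μ/r₁) = √(1.327×10^11/1.437656×10^8) = 30.381 km/s.
On the transfer ellipse at r₁, vis-viva gives v_p = √[μ(2/r₁ − 1/a_t)] = 38.344 km/s.
First burn Δv₁ = |v_p − v₁| = 7.963 km/s.
Circular speed at r₂: v₂ = √(μ/r₂) = 15.359 km/s.
Transfer-orbit speed at r₂: v_a = √[μ(2/r₂ − 1/a_t)] = 9.8002 km/s.
Second burn Δv₂ = |v₂ − v_a| = 5.559 km/s.
Total Δv = Δv₁ + Δv₂ = 13.52 km/s.

Δv = 13.5 km/s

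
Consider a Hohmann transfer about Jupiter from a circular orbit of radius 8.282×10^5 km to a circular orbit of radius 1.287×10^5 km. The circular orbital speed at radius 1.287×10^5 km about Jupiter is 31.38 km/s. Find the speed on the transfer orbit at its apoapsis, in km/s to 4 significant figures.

v = 6.416 km/s

From the circular-orbit relation v² = μ/r at r = 1.287×10^5 km: μ = v²r = (31.38)² × 1.287×10^5 = 1.26731×10^8 km³/s².
Transfer-ellipse semi-major axis a_t = (r₁ + r₂)/2 = (8.282×10^5 + 1.287×10^5)/2 = 4.7845×10^5 km.
The apoapsis of the transfer ellipse is at r = 8.282×10^5 km.
From the vis-viva equation, v = √[μ(2/r − 1/a_t)] = 6.416 km/s.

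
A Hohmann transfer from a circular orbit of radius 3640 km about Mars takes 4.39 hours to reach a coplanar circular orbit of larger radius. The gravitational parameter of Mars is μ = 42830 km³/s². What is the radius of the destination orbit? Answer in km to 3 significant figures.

r₂ = 16900 km

Transfer time t = 4.39 hours = 15804 s, and t = π√(a_t³/μ).
So a_t = (μ t²/π²)^(1/3) = (42830 × (15804)² / π²)^(1/3) = 10272 km.
Since a_t = (r₁ + r₂)/2, r₂ = 2a_t − r₁ = 2×10272 − 3640 = 16904 km.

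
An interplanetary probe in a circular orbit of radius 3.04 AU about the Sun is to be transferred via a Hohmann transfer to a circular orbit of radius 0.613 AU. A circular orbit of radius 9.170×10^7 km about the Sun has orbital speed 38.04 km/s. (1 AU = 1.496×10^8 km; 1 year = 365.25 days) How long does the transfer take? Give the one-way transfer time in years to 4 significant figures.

From the circular-orbit relation v² = μ/r at r = 9.170×10^7 km: μ = v²r = (38.04)² × 9.170×10^7 = 1.32694×10^11 km³/s².
In km: r₁ = 3.04 × 1.496×10^8 = 4.54784×10^8 km; r₂ = 0.613 × 1.496×10^8 = 9.17048×10^7 km.
Transfer-ellipse semi-major axis a_t = (r₁ + r₂)/2 = (4.54784×10^8 + 9.17048×10^7)/2 = 2.732444×10^8 km.
Half the transfer-orbit period gives t = π√(a_t³/μ) = 3.895×10^7 s.
Converting: 3.895×10^7 s ÷ 3.15576×10^7 s/year (365.25 × 86400) = 1.234 years.

t = 1.234 years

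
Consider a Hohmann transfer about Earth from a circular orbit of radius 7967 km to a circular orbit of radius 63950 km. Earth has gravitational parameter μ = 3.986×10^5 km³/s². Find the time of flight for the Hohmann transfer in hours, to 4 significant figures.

t = 9.425 hours

Transfer-ellipse semi-major axis a_t = (r₁ + r₂)/2 = (7967 + 63950)/2 = 35958.5 km.
Transfer time t = π√(a_t³/μ) = π√((35958.5)³ / 3.986×10^5) = 33930 s.
Converting: 33930 s ÷ 3600 s/hour = 9.425 hours.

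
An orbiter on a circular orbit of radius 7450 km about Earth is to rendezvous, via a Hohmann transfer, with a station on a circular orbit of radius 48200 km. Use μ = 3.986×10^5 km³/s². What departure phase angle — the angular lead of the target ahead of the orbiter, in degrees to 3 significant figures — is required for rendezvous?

Transfer-ellipse semi-major axis a_t = (r₁ + r₂)/2 = (7450 + 48200)/2 = 27825 km.
The half-period of the transfer ellipse is t = π√(a_t³/μ) = 23100 s.
Target angular speed ω₂ = √(μ/r₂³) = 5.966×10^-5 rad/s.
Angle swept by the target during transfer: ω₂·t = 1.378 rad = 78.95°.
The orbiter traverses 180° on the transfer ellipse, so the target must lead by 180° − 78.95° = 101°.

φ = 101°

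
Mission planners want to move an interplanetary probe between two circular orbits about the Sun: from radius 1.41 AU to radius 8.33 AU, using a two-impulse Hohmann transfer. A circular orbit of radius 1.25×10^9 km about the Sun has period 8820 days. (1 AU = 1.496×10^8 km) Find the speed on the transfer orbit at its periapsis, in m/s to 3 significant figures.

v = 32800 m/s

From Kepler's third law T² = 4π²r³/μ at r = 1.25×10^9 km, T = 8820 days = 8820 × 86400 s = 7.62048×10^8 s: μ = 4π²r³/T² = 1.32778×10^11 km³/s².
In km: r₁ = 1.41 × 1.496×10^8 = 2.10936×10^8 km; r₂ = 8.33 × 1.496×10^8 = 1.246168×10^9 km.
The Hohmann ellipse has a_t = (r₁ + r₂)/2 = 7.28552×10^8 km.
At periapsis, r = 2.10936×10^8 km.
Vis-viva: v = √[μ(2/r − 1/a_t)] = √[1.32778×10^11 × (2/2.10936×10^8 − 1/7.28552×10^8)] = 32.81 km/s.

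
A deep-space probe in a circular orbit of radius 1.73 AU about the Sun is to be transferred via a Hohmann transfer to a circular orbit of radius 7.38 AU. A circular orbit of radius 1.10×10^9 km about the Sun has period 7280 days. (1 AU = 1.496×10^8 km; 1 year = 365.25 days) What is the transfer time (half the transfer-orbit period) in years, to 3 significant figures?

t = 4.86 years

From Kepler's third law T² = 4π²r³/μ at r = 1.10×10^9 km, T = 7280 days = 7280 × 86400 s = 6.28992×10^8 s: μ = 4π²r³/T² = 1.32815×10^11 km³/s².
In km: r₁ = 1.73 × 1.496×10^8 = 2.58808×10^8 km; r₂ = 7.38 × 1.496×10^8 = 1.104048×10^9 km.
Transfer-ellipse semi-major axis a_t = (r₁ + r₂)/2 = (2.58808×10^8 + 1.104048×10^9)/2 = 6.81428×10^8 km.
Transfer time t = π√(a_t³/μ) = π√((6.81428×10^8)³ / 1.32815×10^11) = 1.533×10^8 s.
Converting: 1.533×10^8 s ÷ 3.15576×10^7 s/year (365.25 × 86400) = 4.86 years.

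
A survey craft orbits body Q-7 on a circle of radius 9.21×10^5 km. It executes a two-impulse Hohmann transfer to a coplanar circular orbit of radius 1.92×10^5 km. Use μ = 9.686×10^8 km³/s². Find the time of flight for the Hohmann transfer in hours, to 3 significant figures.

t = 11.6 hours

Transfer-ellipse semi-major axis a_t = (r₁ + r₂)/2 = (9.210×10^5 + 1.920×10^5)/2 = 5.565×10^5 km.
By Kepler's third law the transfer-orbit period is T = 2π√(a_t³/μ), so t = T/2 = 41910 s.
Converting: 41910 s ÷ 3600 s/hour = 11.6 hours.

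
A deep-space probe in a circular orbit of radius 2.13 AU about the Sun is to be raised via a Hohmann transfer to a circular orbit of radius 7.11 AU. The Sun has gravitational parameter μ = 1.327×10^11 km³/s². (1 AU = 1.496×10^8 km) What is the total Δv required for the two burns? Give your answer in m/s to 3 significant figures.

Δv = 8490 m/s

In km: r₁ = 2.13 × 1.496×10^8 = 3.18648×10^8 km; r₂ = 7.11 × 1.496×10^8 = 1.063656×10^9 km.
Semi-major axis of the transfer orbit: a_t = (3.18648×10^8 + 1.063656×10^9)/2 = 6.91152×10^8 km.
Circular speed at r₁: v₁ = √(μ/r₁) = √(1.327×10^11/3.18648×10^8) = 20.407 km/s.
On the transfer ellipse at r₁, vis-viva gives v_p = √[μ(2/r₁ − 1/a_t)] = 25.316 km/s.
First burn Δv₁ = |v_p − v₁| = 4.909 km/s.
Circular speed at r₂: v₂ = √(μ/r₂) = 11.1695 km/s.
Transfer-orbit speed at r₂: v_a = √[μ(2/r₂ − 1/a_t)] = 7.58409 km/s.
Second burn Δv₂ = |v₂ − v_a| = 3.585 km/s.
Total Δv = Δv₁ + Δv₂ = 8.494 km/s.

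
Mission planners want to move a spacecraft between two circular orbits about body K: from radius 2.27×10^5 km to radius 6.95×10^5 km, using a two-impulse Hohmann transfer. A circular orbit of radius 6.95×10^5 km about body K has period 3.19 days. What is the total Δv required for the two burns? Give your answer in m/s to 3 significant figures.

From Kepler's third law T² = 4π²r³/μ at r = 6.95×10^5 km, T = 3.19 days = 3.19 × 86400 s = 2.75616×10^5 s: μ = 4π²r³/T² = 1.74464×10^8 km³/s².
Semi-major axis of the transfer orbit: a_t = (2.270×10^5 + 6.950×10^5)/2 = 4.610×10^5 km.
Circular speed at r₁: v₁ = √(μ/r₁) = √(1.74464×10^8/2.270×10^5) = 27.723 km/s.
On the transfer ellipse at r₁, v² = μ(2/r − 1/a) gives v_p = √[μ(2/r₁ − 1/a_t)] = 34.039 km/s.
First burn Δv₁ = |v_p − v₁| = 6.316 km/s.
Circular speed at r₂: v₂ = √(μ/r₂) = 15.844 km/s.
Transfer-orbit speed at r₂: v_a = √[μ(2/r₂ − 1/a_t)] = 11.118 km/s.
Second burn Δv₂ = |v₂ − v_a| = 4.726 km/s.
Total Δv = Δv₁ + Δv₂ = 11.04 km/s.

Δv = 11000 m/s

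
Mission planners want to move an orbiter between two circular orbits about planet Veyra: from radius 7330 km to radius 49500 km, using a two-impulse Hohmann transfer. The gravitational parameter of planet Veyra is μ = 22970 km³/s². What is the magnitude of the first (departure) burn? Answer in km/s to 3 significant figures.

Δv₁ = 0.566 km/s

The Hohmann ellipse has a_t = (r₁ + r₂)/2 = 28415 km.
Circular speed at r = 7330 km: v_c = √(μ/r) = 1.77023 km/s.
Transfer-orbit speed at the same r (vis-viva, a = a_t): v_t = √[μ(2/r − 1/a_t)] = 2.33645 km/s.
Δv₁ = |v_t − v_c| = |2.33645 − 1.77023| = 0.5662 km/s.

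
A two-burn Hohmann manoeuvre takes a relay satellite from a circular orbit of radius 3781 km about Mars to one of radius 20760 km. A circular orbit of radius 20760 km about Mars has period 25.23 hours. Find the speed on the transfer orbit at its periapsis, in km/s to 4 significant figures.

v = 4.377 km/s

From Kepler's third law T² = 4π²r³/μ at r = 20760 km, T = 25.23 hours = 25.23 × 3600 s = 90828 s: μ = 4π²r³/T² = 42815.6 km³/s².
Semi-major axis of the transfer orbit: a_t = (3781 + 20760)/2 = 12270.5 km.
At periapsis, r = 3781 km.
From the vis-viva equation, v = √[μ(2/r − 1/a_t)] = 4.377 km/s.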